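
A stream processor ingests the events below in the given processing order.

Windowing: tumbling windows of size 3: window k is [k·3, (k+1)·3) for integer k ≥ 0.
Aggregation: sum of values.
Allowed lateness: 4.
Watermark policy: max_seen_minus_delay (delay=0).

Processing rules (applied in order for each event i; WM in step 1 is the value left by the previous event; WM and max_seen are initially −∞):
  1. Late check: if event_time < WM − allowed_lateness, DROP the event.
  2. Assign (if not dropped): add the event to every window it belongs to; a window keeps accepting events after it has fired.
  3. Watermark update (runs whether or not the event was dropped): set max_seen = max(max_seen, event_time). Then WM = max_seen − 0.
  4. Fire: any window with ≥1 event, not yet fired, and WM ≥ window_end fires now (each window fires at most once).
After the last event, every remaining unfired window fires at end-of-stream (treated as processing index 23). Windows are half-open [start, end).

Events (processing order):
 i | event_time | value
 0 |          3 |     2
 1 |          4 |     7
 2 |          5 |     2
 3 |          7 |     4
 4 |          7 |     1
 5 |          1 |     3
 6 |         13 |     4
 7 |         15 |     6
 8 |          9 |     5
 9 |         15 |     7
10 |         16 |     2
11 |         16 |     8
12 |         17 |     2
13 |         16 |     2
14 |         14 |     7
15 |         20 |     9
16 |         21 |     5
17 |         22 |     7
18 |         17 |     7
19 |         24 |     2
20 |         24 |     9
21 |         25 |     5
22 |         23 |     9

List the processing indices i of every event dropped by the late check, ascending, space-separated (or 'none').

i=0 t=3 v=2: → [3,6); WM=3
i=1 t=4 v=7: → [3,6); WM=4
i=2 t=5 v=2: → [3,6); WM=5
i=3 t=7 v=4: → [6,9); WM=7; [3,6) fires=11
i=4 t=7 v=1: → [6,9); WM=7
i=5 t=1 v=3: DROP (t<7-4); WM=7
i=6 t=13 v=4: → [12,15); WM=13; [6,9) fires=5
i=7 t=15 v=6: → [15,18); WM=15; [12,15) fires=4
i=8 t=9 v=5: DROP (t<15-4); WM=15
i=9 t=15 v=7: → [15,18); WM=15
i=10 t=16 v=2: → [15,18); WM=16
i=11 t=16 v=8: → [15,18); WM=16
i=12 t=17 v=2: → [15,18); WM=17
i=13 t=16 v=2: → [15,18); WM=17
i=14 t=14 v=7: → [12,15); WM=17
i=15 t=20 v=9: → [18,21); WM=20; [15,18) fires=27
i=16 t=21 v=5: → [21,24); WM=21; [18,21) fires=9
i=17 t=22 v=7: → [21,24); WM=22
i=18 t=17 v=7: DROP (t<22-4); WM=22
i=19 t=24 v=2: → [24,27); WM=24; [21,24) fires=12
i=20 t=24 v=9: → [24,27); WM=24
i=21 t=25 v=5: → [24,27); WM=25
i=22 t=23 v=9: → [21,24); WM=25

5 8 18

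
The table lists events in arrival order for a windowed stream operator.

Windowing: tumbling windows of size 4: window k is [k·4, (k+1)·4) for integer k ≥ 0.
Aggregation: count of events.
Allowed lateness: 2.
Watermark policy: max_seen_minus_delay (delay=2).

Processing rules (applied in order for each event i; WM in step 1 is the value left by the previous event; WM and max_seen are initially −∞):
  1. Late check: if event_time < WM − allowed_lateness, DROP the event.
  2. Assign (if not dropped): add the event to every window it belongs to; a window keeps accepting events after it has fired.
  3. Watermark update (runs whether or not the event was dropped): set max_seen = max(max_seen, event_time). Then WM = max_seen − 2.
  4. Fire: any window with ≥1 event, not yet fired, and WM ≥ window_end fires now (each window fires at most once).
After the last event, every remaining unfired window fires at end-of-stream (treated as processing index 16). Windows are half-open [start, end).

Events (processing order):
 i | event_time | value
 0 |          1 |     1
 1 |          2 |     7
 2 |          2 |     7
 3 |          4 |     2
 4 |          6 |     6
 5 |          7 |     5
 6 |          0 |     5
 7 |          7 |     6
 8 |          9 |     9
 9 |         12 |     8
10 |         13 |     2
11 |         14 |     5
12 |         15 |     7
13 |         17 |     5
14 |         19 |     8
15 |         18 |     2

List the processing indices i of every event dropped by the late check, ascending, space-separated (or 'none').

i=0 t=1 v=1: → [0,4); WM=-1
i=1 t=2 v=7: → [0,4); WM=0
i=2 t=2 v=7: → [0,4); WM=0
i=3 t=4 v=2: → [4,8); WM=2
i=4 t=6 v=6: → [4,8); WM=4; [0,4) fires=3
i=5 t=7 v=5: → [4,8); WM=5
i=6 t=0 v=5: DROP (t<5-2); WM=5
i=7 t=7 v=6: → [4,8); WM=5
i=8 t=9 v=9: → [8,12); WM=7
i=9 t=12 v=8: → [12,16); WM=10; [4,8) fires=4
i=10 t=13 v=2: → [12,16); WM=11
i=11 t=14 v=5: → [12,16); WM=12; [8,12) fires=1
i=12 t=15 v=7: → [12,16); WM=13
i=13 t=17 v=5: → [16,20); WM=15
i=14 t=19 v=8: → [16,20); WM=17; [12,16) fires=4
i=15 t=18 v=2: → [16,20); WM=17

6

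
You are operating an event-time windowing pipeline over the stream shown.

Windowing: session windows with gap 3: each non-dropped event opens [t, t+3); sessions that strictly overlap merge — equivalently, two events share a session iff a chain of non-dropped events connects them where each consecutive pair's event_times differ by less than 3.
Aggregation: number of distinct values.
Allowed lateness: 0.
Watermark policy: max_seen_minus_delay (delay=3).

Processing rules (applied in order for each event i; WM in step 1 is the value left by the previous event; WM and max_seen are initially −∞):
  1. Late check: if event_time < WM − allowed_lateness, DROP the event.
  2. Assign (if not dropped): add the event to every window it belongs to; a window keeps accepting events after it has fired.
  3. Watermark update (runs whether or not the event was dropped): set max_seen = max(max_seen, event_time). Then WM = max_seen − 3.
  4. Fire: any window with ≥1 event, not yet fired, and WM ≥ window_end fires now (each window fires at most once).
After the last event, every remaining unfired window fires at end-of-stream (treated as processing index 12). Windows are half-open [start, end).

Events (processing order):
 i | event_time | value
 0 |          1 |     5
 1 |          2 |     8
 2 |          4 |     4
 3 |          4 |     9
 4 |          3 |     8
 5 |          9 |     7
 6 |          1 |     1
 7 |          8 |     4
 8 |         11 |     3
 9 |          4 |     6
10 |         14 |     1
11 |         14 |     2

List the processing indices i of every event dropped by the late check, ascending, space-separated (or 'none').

i=0 t=1 v=5: → [1,4); WM=-2
i=1 t=2 v=8: → [1,5); WM=-1
i=2 t=4 v=4: → [1,7); WM=1
i=3 t=4 v=9: → [1,7); WM=1
i=4 t=3 v=8: → [1,7); WM=1
i=5 t=9 v=7: → [9,12); WM=6
i=6 t=1 v=1: DROP (t<6-0); WM=6
i=7 t=8 v=4: → [8,12); WM=6
i=8 t=11 v=3: → [8,14); WM=8
i=9 t=4 v=6: DROP (t<8-0); WM=8
i=10 t=14 v=1: → [14,17); WM=11
i=11 t=14 v=2: → [14,17); WM=11

6 9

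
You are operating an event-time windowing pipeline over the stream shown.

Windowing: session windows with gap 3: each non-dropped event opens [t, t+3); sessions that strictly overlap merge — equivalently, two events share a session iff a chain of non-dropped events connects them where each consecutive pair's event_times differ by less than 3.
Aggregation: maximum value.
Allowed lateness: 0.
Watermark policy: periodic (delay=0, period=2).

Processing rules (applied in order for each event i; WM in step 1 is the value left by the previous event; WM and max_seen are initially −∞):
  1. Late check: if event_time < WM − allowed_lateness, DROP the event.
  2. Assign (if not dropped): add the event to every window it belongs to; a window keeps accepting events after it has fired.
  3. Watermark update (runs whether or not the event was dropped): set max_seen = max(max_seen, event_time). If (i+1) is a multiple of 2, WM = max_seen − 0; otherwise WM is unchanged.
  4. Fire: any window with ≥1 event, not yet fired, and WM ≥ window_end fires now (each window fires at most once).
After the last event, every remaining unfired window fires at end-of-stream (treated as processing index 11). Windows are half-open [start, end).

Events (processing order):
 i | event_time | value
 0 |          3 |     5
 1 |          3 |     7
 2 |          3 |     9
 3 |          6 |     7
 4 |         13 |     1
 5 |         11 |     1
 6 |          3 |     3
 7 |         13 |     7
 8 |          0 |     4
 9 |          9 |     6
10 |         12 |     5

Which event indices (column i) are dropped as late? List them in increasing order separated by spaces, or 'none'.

i=0 t=3 v=5: → [3,6); WM=−∞
i=1 t=3 v=7: → [3,6); WM=3
i=2 t=3 v=9: → [3,6); WM=3
i=3 t=6 v=7: → [6,9); WM=6
i=4 t=13 v=1: → [13,16); WM=6
i=5 t=11 v=1: → [11,16); WM=13
i=6 t=3 v=3: DROP (t<13-0); WM=13
i=7 t=13 v=7: → [11,16); WM=13
i=8 t=0 v=4: DROP (t<13-0); WM=13
i=9 t=9 v=6: DROP (t<13-0); WM=13
i=10 t=12 v=5: DROP (t<13-0); WM=13

6 8 9 10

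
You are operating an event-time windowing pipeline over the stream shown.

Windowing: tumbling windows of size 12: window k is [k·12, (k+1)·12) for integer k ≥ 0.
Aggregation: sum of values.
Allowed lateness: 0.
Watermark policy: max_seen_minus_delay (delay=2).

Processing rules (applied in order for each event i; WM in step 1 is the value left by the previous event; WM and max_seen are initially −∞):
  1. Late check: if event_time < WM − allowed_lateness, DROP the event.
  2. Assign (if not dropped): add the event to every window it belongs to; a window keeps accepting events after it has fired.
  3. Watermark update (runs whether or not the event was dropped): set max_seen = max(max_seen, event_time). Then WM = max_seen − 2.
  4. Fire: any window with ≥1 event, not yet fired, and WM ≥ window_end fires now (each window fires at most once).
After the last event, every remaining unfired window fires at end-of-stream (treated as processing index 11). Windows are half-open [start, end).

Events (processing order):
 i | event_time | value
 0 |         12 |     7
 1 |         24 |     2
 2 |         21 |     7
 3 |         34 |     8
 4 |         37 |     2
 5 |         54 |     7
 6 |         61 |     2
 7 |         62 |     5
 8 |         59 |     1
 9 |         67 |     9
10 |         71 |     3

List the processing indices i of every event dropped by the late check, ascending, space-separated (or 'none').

2 8

i=0 t=12 v=7: → [12,24); WM=10
i=1 t=24 v=2: → [24,36); WM=22
i=2 t=21 v=7: DROP (t<22-0); WM=22
i=3 t=34 v=8: → [24,36); WM=32; [12,24) fires=7
i=4 t=37 v=2: → [36,48); WM=35
i=5 t=54 v=7: → [48,60); WM=52; [24,36) fires=10 [36,48) fires=2
i=6 t=61 v=2: → [60,72); WM=59
i=7 t=62 v=5: → [60,72); WM=60; [48,60) fires=7
i=8 t=59 v=1: DROP (t<60-0); WM=60
i=9 t=67 v=9: → [60,72); WM=65
i=10 t=71 v=3: → [60,72); WM=69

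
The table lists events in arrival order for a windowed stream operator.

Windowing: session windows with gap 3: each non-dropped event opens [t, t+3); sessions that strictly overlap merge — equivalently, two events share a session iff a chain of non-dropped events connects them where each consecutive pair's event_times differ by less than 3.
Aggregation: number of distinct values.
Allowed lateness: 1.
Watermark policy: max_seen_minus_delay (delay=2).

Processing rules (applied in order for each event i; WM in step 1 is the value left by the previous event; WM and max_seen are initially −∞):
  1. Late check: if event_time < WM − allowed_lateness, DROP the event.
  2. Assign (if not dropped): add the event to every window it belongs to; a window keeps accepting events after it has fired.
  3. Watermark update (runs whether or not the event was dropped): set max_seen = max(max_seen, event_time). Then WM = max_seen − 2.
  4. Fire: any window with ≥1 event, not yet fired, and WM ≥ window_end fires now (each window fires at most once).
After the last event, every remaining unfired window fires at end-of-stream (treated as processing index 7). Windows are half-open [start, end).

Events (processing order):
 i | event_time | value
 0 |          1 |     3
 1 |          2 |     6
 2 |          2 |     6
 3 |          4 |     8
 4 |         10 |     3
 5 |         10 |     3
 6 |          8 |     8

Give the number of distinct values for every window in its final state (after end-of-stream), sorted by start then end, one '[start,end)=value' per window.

[1,7)=3 [8,13)=2

i=0 t=1 v=3: → [1,4); WM=-1
i=1 t=2 v=6: → [1,5); WM=0
i=2 t=2 v=6: → [1,5); WM=0
i=3 t=4 v=8: → [1,7); WM=2
i=4 t=10 v=3: → [10,13); WM=8
i=5 t=10 v=3: → [10,13); WM=8
i=6 t=8 v=8: → [8,13); WM=8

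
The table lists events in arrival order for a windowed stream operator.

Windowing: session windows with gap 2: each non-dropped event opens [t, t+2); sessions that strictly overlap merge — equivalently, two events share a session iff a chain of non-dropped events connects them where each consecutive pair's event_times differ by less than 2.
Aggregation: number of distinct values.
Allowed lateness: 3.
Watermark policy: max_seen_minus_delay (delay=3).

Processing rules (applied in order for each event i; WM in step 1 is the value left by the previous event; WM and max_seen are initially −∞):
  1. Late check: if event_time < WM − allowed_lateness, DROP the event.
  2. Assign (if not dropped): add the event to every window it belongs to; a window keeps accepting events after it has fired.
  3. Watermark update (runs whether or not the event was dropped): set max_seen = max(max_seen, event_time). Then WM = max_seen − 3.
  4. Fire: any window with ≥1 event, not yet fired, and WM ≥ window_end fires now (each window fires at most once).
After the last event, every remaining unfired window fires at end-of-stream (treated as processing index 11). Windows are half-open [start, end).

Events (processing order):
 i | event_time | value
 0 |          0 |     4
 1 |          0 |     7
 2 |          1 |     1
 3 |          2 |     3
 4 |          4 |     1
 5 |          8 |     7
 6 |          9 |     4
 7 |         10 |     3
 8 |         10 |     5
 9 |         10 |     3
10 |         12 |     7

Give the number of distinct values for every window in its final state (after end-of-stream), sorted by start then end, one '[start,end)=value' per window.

i=0 t=0 v=4: → [0,2); WM=-3
i=1 t=0 v=7: → [0,2); WM=-3
i=2 t=1 v=1: → [0,3); WM=-2
i=3 t=2 v=3: → [0,4); WM=-1
i=4 t=4 v=1: → [4,6); WM=1
i=5 t=8 v=7: → [8,10); WM=5
i=6 t=9 v=4: → [8,11); WM=6
i=7 t=10 v=3: → [8,12); WM=7
i=8 t=10 v=5: → [8,12); WM=7
i=9 t=10 v=3: → [8,12); WM=7
i=10 t=12 v=7: → [12,14); WM=9

[0,4)=4 [4,6)=1 [8,12)=4 [12,14)=1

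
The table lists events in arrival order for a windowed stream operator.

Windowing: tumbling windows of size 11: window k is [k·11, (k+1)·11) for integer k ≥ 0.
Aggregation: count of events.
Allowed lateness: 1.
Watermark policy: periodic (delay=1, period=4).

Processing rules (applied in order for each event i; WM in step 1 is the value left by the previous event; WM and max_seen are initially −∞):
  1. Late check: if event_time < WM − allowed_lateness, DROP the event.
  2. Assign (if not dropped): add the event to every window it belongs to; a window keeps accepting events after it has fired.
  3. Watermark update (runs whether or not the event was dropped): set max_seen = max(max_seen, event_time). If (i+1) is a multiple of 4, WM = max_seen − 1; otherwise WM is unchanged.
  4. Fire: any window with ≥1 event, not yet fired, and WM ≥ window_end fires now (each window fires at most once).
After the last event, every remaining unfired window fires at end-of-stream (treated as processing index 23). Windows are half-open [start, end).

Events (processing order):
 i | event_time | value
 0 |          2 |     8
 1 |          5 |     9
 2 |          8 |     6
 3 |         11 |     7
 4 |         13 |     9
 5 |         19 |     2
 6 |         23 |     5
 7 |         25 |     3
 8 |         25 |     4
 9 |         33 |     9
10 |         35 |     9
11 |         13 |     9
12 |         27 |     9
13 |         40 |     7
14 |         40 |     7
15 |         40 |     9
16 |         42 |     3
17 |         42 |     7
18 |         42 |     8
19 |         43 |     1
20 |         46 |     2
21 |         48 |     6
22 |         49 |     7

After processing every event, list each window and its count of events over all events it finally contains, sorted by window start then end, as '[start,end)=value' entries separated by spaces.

i=0 t=2 v=8: → [0,11); WM=−∞
i=1 t=5 v=9: → [0,11); WM=−∞
i=2 t=8 v=6: → [0,11); WM=−∞
i=3 t=11 v=7: → [11,22); WM=10
i=4 t=13 v=9: → [11,22); WM=10
i=5 t=19 v=2: → [11,22); WM=10
i=6 t=23 v=5: → [22,33); WM=10
i=7 t=25 v=3: → [22,33); WM=24; [0,11) fires=3 [11,22) fires=3
i=8 t=25 v=4: → [22,33); WM=24
i=9 t=33 v=9: → [33,44); WM=24
i=10 t=35 v=9: → [33,44); WM=24
i=11 t=13 v=9: DROP (t<24-1); WM=34; [22,33) fires=3
i=12 t=27 v=9: DROP (t<34-1); WM=34
i=13 t=40 v=7: → [33,44); WM=34
i=14 t=40 v=7: → [33,44); WM=34
i=15 t=40 v=9: → [33,44); WM=39
i=16 t=42 v=3: → [33,44); WM=39
i=17 t=42 v=7: → [33,44); WM=39
i=18 t=42 v=8: → [33,44); WM=39
i=19 t=43 v=1: → [33,44); WM=42
i=20 t=46 v=2: → [44,55); WM=42
i=21 t=48 v=6: → [44,55); WM=42
i=22 t=49 v=7: → [44,55); WM=42

[0,11)=3 [11,22)=3 [22,33)=3 [33,44)=9 [44,55)=3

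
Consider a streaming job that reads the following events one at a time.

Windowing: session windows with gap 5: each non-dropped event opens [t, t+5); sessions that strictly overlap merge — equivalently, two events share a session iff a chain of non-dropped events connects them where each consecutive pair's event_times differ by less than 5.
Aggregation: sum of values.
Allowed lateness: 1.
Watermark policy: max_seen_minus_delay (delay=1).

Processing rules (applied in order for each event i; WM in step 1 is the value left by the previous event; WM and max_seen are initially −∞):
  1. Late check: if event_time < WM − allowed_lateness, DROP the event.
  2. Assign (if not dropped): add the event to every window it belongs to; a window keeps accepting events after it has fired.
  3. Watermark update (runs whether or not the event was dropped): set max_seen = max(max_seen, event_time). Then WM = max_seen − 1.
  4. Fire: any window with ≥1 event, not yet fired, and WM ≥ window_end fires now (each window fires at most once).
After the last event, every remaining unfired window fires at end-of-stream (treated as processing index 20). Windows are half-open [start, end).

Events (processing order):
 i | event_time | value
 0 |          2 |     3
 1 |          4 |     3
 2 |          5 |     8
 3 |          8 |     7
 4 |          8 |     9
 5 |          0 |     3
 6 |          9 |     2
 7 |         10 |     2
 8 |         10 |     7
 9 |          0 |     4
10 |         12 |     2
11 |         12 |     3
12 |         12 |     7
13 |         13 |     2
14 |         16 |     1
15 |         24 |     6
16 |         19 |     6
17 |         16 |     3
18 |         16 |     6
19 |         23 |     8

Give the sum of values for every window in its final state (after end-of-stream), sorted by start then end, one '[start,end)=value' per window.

i=0 t=2 v=3: → [2,7); WM=1
i=1 t=4 v=3: → [2,9); WM=3
i=2 t=5 v=8: → [2,10); WM=4
i=3 t=8 v=7: → [2,13); WM=7
i=4 t=8 v=9: → [2,13); WM=7
i=5 t=0 v=3: DROP (t<7-1); WM=7
i=6 t=9 v=2: → [2,14); WM=8
i=7 t=10 v=2: → [2,15); WM=9
i=8 t=10 v=7: → [2,15); WM=9
i=9 t=0 v=4: DROP (t<9-1); WM=9
i=10 t=12 v=2: → [2,17); WM=11
i=11 t=12 v=3: → [2,17); WM=11
i=12 t=12 v=7: → [2,17); WM=11
i=13 t=13 v=2: → [2,18); WM=12
i=14 t=16 v=1: → [2,21); WM=15
i=15 t=24 v=6: → [24,29); WM=23
i=16 t=19 v=6: DROP (t<23-1); WM=23
i=17 t=16 v=3: DROP (t<23-1); WM=23
i=18 t=16 v=6: DROP (t<23-1); WM=23
i=19 t=23 v=8: → [23,29); WM=23

[2,21)=56 [23,29)=14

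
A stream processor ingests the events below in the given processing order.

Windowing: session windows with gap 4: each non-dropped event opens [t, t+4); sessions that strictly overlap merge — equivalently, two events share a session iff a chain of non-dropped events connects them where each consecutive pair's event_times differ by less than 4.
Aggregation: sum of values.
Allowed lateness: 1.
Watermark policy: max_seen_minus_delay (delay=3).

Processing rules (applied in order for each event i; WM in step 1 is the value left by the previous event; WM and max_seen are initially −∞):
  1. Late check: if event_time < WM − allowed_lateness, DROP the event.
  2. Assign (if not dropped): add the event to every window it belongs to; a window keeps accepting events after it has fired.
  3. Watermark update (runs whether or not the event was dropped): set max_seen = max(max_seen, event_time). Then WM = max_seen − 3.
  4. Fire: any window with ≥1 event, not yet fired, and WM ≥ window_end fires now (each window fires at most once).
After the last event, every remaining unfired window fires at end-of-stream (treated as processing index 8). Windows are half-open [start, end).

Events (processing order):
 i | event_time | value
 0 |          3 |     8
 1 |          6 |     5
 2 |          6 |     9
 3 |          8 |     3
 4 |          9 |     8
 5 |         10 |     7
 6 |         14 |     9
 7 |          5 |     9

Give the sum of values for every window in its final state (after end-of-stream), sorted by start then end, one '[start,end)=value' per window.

i=0 t=3 v=8: → [3,7); WM=0
i=1 t=6 v=5: → [3,10); WM=3
i=2 t=6 v=9: → [3,10); WM=3
i=3 t=8 v=3: → [3,12); WM=5
i=4 t=9 v=8: → [3,13); WM=6
i=5 t=10 v=7: → [3,14); WM=7
i=6 t=14 v=9: → [14,18); WM=11
i=7 t=5 v=9: DROP (t<11-1); WM=11

[3,14)=40 [14,18)=9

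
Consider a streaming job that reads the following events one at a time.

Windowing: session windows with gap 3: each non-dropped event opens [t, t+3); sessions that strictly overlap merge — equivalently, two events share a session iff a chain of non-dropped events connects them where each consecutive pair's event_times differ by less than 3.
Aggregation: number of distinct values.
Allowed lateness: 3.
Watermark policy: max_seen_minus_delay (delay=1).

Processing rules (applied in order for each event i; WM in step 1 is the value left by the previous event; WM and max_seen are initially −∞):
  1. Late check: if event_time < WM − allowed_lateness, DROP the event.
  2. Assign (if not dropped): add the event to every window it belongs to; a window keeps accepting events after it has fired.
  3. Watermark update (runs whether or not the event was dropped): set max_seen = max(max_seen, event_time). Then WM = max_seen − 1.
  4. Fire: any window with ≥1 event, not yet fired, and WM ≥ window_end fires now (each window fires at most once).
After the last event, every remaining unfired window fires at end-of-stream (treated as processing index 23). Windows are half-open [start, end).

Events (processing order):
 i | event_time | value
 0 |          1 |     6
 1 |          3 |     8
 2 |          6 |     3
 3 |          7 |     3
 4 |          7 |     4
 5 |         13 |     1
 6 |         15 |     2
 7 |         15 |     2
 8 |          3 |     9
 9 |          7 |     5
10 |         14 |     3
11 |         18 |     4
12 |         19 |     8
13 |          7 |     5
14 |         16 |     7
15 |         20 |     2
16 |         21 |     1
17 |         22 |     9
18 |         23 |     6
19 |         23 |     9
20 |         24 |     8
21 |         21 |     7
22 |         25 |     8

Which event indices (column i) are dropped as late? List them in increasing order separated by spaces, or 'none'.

8 9 13

i=0 t=1 v=6: → [1,4); WM=0
i=1 t=3 v=8: → [1,6); WM=2
i=2 t=6 v=3: → [6,9); WM=5
i=3 t=7 v=3: → [6,10); WM=6
i=4 t=7 v=4: → [6,10); WM=6
i=5 t=13 v=1: → [13,16); WM=12
i=6 t=15 v=2: → [13,18); WM=14
i=7 t=15 v=2: → [13,18); WM=14
i=8 t=3 v=9: DROP (t<14-3); WM=14
i=9 t=7 v=5: DROP (t<14-3); WM=14
i=10 t=14 v=3: → [13,18); WM=14
i=11 t=18 v=4: → [18,21); WM=17
i=12 t=19 v=8: → [18,22); WM=18
i=13 t=7 v=5: DROP (t<18-3); WM=18
i=14 t=16 v=7: → [13,22); WM=18
i=15 t=20 v=2: → [13,23); WM=19
i=16 t=21 v=1: → [13,24); WM=20
i=17 t=22 v=9: → [13,25); WM=21
i=18 t=23 v=6: → [13,26); WM=22
i=19 t=23 v=9: → [13,26); WM=22
i=20 t=24 v=8: → [13,27); WM=23
i=21 t=21 v=7: → [13,27); WM=23
i=22 t=25 v=8: → [13,28); WM=24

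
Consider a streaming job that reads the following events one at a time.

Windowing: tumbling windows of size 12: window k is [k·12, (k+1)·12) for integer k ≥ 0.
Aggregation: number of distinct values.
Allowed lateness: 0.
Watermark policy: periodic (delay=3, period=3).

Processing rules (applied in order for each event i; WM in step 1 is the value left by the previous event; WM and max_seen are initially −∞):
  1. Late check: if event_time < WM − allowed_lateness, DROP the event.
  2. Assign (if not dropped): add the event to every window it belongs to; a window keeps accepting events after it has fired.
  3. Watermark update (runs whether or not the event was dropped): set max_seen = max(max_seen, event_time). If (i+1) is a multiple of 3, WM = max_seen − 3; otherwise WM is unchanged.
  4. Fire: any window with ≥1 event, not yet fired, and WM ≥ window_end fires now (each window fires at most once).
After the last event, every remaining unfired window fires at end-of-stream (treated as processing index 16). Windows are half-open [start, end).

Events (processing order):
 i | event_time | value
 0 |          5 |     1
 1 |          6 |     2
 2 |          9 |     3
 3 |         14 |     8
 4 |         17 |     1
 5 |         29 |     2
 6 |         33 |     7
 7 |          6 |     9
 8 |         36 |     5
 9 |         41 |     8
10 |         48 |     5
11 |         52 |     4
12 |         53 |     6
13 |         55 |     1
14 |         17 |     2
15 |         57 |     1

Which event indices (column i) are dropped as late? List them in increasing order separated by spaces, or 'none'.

7 14

i=0 t=5 v=1: → [0,12); WM=−∞
i=1 t=6 v=2: → [0,12); WM=−∞
i=2 t=9 v=3: → [0,12); WM=6
i=3 t=14 v=8: → [12,24); WM=6
i=4 t=17 v=1: → [12,24); WM=6
i=5 t=29 v=2: → [24,36); WM=26; [0,12) fires=3 [12,24) fires=2
i=6 t=33 v=7: → [24,36); WM=26
i=7 t=6 v=9: DROP (t<26-0); WM=26
i=8 t=36 v=5: → [36,48); WM=33
i=9 t=41 v=8: → [36,48); WM=33
i=10 t=48 v=5: → [48,60); WM=33
i=11 t=52 v=4: → [48,60); WM=49; [24,36) fires=2 [36,48) fires=2
i=12 t=53 v=6: → [48,60); WM=49
i=13 t=55 v=1: → [48,60); WM=49
i=14 t=17 v=2: DROP (t<49-0); WM=52
i=15 t=57 v=1: → [48,60); WM=52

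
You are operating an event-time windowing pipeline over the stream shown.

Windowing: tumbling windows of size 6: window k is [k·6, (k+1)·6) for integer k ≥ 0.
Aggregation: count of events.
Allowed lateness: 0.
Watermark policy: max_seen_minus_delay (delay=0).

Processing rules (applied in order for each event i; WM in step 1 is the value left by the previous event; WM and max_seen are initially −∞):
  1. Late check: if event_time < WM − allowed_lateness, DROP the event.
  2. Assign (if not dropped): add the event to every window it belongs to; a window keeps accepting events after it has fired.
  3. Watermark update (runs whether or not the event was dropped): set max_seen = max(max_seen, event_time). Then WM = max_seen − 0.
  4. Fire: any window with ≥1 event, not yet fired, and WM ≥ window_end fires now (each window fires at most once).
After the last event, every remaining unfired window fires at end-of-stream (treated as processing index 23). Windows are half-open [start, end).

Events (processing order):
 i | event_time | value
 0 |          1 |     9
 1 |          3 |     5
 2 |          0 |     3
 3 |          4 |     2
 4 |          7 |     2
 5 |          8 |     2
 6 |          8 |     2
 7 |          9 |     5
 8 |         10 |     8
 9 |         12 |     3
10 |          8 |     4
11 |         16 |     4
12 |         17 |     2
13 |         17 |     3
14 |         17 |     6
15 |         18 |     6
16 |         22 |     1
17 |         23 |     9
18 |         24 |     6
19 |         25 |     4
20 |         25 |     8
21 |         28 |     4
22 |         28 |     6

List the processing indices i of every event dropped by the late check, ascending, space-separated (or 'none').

i=0 t=1 v=9: → [0,6); WM=1
i=1 t=3 v=5: → [0,6); WM=3
i=2 t=0 v=3: DROP (t<3-0); WM=3
i=3 t=4 v=2: → [0,6); WM=4
i=4 t=7 v=2: → [6,12); WM=7; [0,6) fires=3
i=5 t=8 v=2: → [6,12); WM=8
i=6 t=8 v=2: → [6,12); WM=8
i=7 t=9 v=5: → [6,12); WM=9
i=8 t=10 v=8: → [6,12); WM=10
i=9 t=12 v=3: → [12,18); WM=12; [6,12) fires=5
i=10 t=8 v=4: DROP (t<12-0); WM=12
i=11 t=16 v=4: → [12,18); WM=16
i=12 t=17 v=2: → [12,18); WM=17
i=13 t=17 v=3: → [12,18); WM=17
i=14 t=17 v=6: → [12,18); WM=17
i=15 t=18 v=6: → [18,24); WM=18; [12,18) fires=5
i=16 t=22 v=1: → [18,24); WM=22
i=17 t=23 v=9: → [18,24); WM=23
i=18 t=24 v=6: → [24,30); WM=24; [18,24) fires=3
i=19 t=25 v=4: → [24,30); WM=25
i=20 t=25 v=8: → [24,30); WM=25
i=21 t=28 v=4: → [24,30); WM=28
i=22 t=28 v=6: → [24,30); WM=28

2 10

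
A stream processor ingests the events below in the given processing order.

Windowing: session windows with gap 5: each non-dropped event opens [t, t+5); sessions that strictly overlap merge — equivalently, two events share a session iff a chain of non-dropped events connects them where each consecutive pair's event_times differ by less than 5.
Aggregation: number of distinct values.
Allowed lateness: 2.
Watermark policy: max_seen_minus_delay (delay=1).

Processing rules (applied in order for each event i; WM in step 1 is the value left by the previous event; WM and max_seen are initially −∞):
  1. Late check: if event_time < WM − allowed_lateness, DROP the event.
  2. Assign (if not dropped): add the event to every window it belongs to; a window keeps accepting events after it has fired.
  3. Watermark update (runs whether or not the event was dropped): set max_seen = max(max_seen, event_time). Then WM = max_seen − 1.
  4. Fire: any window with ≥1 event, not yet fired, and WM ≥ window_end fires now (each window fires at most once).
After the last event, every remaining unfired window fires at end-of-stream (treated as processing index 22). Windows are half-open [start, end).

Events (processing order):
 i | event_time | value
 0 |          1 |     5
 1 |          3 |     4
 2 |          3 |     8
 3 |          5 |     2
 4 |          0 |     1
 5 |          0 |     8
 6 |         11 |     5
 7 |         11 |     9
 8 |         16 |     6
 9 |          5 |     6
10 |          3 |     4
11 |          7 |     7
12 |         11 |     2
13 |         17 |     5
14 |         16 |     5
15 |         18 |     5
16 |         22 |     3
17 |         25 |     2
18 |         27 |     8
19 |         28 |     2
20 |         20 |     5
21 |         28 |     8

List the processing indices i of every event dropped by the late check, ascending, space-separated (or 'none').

4 5 9 10 11 12 20

i=0 t=1 v=5: → [1,6); WM=0
i=1 t=3 v=4: → [1,8); WM=2
i=2 t=3 v=8: → [1,8); WM=2
i=3 t=5 v=2: → [1,10); WM=4
i=4 t=0 v=1: DROP (t<4-2); WM=4
i=5 t=0 v=8: DROP (t<4-2); WM=4
i=6 t=11 v=5: → [11,16); WM=10
i=7 t=11 v=9: → [11,16); WM=10
i=8 t=16 v=6: → [16,21); WM=15
i=9 t=5 v=6: DROP (t<15-2); WM=15
i=10 t=3 v=4: DROP (t<15-2); WM=15
i=11 t=7 v=7: DROP (t<15-2); WM=15
i=12 t=11 v=2: DROP (t<15-2); WM=15
i=13 t=17 v=5: → [16,22); WM=16
i=14 t=16 v=5: → [16,22); WM=16
i=15 t=18 v=5: → [16,23); WM=17
i=16 t=22 v=3: → [16,27); WM=21
i=17 t=25 v=2: → [16,30); WM=24
i=18 t=27 v=8: → [16,32); WM=26
i=19 t=28 v=2: → [16,33); WM=27
i=20 t=20 v=5: DROP (t<27-2); WM=27
i=21 t=28 v=8: → [16,33); WM=27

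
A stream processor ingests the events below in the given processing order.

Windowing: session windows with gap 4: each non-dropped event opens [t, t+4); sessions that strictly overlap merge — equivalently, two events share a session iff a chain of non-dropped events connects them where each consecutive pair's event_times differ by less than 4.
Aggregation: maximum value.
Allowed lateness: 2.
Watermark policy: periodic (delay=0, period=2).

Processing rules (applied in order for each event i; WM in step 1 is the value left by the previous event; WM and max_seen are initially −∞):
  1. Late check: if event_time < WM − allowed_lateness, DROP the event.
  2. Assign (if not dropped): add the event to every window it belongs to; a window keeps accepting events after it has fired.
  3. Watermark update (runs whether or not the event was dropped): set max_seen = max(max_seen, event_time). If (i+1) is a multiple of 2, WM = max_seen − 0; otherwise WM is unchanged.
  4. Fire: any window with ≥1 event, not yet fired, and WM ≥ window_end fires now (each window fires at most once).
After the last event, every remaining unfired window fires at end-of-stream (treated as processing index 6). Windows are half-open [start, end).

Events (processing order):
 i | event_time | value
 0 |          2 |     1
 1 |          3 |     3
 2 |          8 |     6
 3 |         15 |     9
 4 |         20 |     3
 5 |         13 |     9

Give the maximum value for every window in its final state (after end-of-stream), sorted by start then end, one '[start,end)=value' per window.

i=0 t=2 v=1: → [2,6); WM=−∞
i=1 t=3 v=3: → [2,7); WM=3
i=2 t=8 v=6: → [8,12); WM=3
i=3 t=15 v=9: → [15,19); WM=15
i=4 t=20 v=3: → [20,24); WM=15
i=5 t=13 v=9: → [13,19); WM=20

[2,7)=3 [8,12)=6 [13,19)=9 [20,24)=3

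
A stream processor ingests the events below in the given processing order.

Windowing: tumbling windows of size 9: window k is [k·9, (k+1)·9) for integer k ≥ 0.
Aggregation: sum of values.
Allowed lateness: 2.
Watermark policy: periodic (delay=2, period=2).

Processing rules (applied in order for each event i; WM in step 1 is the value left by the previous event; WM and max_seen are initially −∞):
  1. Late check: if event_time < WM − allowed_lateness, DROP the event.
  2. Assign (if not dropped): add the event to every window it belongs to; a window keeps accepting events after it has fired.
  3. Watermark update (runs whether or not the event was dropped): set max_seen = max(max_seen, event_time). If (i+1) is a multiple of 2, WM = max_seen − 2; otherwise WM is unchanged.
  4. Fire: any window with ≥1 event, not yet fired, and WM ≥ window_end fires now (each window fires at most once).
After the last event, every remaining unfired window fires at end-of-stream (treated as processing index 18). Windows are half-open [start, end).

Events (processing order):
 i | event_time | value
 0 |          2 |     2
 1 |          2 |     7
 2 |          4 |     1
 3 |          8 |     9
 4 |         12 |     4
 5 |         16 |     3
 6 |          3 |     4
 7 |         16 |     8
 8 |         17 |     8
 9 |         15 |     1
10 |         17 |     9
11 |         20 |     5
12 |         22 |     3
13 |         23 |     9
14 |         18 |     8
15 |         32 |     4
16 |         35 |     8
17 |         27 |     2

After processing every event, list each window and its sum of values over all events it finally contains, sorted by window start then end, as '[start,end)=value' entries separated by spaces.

[0,9)=19 [9,18)=33 [18,27)=17 [27,36)=12

i=0 t=2 v=2: → [0,9); WM=−∞
i=1 t=2 v=7: → [0,9); WM=0
i=2 t=4 v=1: → [0,9); WM=0
i=3 t=8 v=9: → [0,9); WM=6
i=4 t=12 v=4: → [9,18); WM=6
i=5 t=16 v=3: → [9,18); WM=14; [0,9) fires=19
i=6 t=3 v=4: DROP (t<14-2); WM=14
i=7 t=16 v=8: → [9,18); WM=14
i=8 t=17 v=8: → [9,18); WM=14
i=9 t=15 v=1: → [9,18); WM=15
i=10 t=17 v=9: → [9,18); WM=15
i=11 t=20 v=5: → [18,27); WM=18; [9,18) fires=33
i=12 t=22 v=3: → [18,27); WM=18
i=13 t=23 v=9: → [18,27); WM=21
i=14 t=18 v=8: DROP (t<21-2); WM=21
i=15 t=32 v=4: → [27,36); WM=30; [18,27) fires=17
i=16 t=35 v=8: → [27,36); WM=30
i=17 t=27 v=2: DROP (t<30-2); WM=33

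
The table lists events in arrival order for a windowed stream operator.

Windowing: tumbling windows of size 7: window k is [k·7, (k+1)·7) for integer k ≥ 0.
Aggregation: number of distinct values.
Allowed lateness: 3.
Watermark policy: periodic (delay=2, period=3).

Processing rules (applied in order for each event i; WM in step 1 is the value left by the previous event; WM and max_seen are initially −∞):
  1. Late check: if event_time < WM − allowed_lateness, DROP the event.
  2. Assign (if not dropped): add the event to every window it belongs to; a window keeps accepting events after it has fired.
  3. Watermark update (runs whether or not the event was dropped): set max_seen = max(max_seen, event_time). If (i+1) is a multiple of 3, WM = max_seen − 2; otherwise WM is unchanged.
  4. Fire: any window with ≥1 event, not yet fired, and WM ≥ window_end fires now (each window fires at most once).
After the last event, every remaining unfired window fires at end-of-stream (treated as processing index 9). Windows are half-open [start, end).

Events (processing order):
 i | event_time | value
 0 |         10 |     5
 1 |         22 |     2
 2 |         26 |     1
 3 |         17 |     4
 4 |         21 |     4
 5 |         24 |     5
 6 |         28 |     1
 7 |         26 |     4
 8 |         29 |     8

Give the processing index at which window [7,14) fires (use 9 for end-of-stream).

i=0 t=10 v=5: → [7,14); WM=−∞
i=1 t=22 v=2: → [21,28); WM=−∞
i=2 t=26 v=1: → [21,28); WM=24; [7,14) fires=1
i=3 t=17 v=4: DROP (t<24-3); WM=24
i=4 t=21 v=4: → [21,28); WM=24
i=5 t=24 v=5: → [21,28); WM=24
i=6 t=28 v=1: → [28,35); WM=24
i=7 t=26 v=4: → [21,28); WM=24
i=8 t=29 v=8: → [28,35); WM=27

2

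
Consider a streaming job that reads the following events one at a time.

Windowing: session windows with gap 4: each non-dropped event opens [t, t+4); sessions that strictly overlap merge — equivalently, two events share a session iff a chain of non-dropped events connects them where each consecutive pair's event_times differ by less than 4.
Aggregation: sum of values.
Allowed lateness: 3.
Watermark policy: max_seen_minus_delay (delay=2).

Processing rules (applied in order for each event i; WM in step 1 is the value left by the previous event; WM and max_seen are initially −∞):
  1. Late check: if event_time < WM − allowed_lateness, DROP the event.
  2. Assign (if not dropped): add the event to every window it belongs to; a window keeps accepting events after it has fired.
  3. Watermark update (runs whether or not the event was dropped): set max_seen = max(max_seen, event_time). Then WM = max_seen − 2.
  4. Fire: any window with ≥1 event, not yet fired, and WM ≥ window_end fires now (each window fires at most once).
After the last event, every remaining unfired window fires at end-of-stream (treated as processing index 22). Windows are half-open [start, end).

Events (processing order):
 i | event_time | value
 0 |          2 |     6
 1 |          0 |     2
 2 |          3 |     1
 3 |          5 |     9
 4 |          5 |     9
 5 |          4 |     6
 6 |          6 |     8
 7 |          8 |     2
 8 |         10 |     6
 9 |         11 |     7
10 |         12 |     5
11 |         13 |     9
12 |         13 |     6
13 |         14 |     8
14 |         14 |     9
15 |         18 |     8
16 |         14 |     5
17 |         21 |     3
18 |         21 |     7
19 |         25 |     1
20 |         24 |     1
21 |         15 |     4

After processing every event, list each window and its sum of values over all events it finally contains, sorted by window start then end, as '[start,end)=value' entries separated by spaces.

i=0 t=2 v=6: → [2,6); WM=0
i=1 t=0 v=2: → [0,6); WM=0
i=2 t=3 v=1: → [0,7); WM=1
i=3 t=5 v=9: → [0,9); WM=3
i=4 t=5 v=9: → [0,9); WM=3
i=5 t=4 v=6: → [0,9); WM=3
i=6 t=6 v=8: → [0,10); WM=4
i=7 t=8 v=2: → [0,12); WM=6
i=8 t=10 v=6: → [0,14); WM=8
i=9 t=11 v=7: → [0,15); WM=9
i=10 t=12 v=5: → [0,16); WM=10
i=11 t=13 v=9: → [0,17); WM=11
i=12 t=13 v=6: → [0,17); WM=11
i=13 t=14 v=8: → [0,18); WM=12
i=14 t=14 v=9: → [0,18); WM=12
i=15 t=18 v=8: → [18,22); WM=16
i=16 t=14 v=5: → [0,18); WM=16
i=17 t=21 v=3: → [18,25); WM=19
i=18 t=21 v=7: → [18,25); WM=19
i=19 t=25 v=1: → [25,29); WM=23
i=20 t=24 v=1: → [18,29); WM=23
i=21 t=15 v=4: DROP (t<23-3); WM=23

[0,18)=98 [18,29)=20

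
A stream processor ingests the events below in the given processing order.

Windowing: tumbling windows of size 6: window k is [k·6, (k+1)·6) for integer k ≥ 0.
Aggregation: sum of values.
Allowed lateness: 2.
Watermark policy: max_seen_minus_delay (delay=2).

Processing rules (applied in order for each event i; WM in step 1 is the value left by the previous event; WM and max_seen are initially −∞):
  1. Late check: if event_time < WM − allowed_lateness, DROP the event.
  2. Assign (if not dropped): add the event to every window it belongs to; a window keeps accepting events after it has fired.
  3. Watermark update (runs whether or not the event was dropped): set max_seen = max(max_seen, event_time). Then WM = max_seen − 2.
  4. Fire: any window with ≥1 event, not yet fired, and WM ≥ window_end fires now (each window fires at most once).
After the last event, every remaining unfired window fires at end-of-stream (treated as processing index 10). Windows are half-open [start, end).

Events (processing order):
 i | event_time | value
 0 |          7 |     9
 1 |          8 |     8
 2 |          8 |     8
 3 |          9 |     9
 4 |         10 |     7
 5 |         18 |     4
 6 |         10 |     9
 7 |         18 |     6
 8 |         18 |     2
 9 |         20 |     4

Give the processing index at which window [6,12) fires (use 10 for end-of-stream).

i=0 t=7 v=9: → [6,12); WM=5
i=1 t=8 v=8: → [6,12); WM=6
i=2 t=8 v=8: → [6,12); WM=6
i=3 t=9 v=9: → [6,12); WM=7
i=4 t=10 v=7: → [6,12); WM=8
i=5 t=18 v=4: → [18,24); WM=16; [6,12) fires=41
i=6 t=10 v=9: DROP (t<16-2); WM=16
i=7 t=18 v=6: → [18,24); WM=16
i=8 t=18 v=2: → [18,24); WM=16
i=9 t=20 v=4: → [18,24); WM=18

5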